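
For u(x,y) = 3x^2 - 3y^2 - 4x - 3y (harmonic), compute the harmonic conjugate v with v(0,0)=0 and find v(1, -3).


Step 1: v_x = -u_y = 6y + 3
Step 2: v_y = u_x = 6x - 4
Step 3: v = 6xy + 3x - 4y + C
Step 4: v(0,0) = 0 => C = 0
Step 5: v(1, -3) = -3

-3


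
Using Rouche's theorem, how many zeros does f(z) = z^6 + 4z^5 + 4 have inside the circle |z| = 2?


Step 1: On |z| = 2 the three terms have sizes |z^6| = 2^6 = 64, |4z^5| = 4*2^5 = 128, |4| = 4
Step 2: The dominant term is g(z) = 4z^5; let h(z) = z^6 + 4 so f = g + h
Step 3: On |z| = 2: |g| = 128 and |h| <= 64 + 4 = 68
Step 4: Since 128 > 68, |h| < |g| on |z| = 2, so by Rouche f has the same number of zeros as g inside |z| < 2
Step 5: g(z) = 4z^5 has 5 zeros (at the origin, multiplicity 5) inside |z| < 2. Answer = 5

5


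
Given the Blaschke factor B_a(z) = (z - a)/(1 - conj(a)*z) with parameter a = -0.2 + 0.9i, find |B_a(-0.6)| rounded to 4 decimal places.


Step 1: Numerator z0 - a = -0.6 - (-0.2 + 0.9i) = -0.4 - 0.9i
Step 2: Denominator 1 - conj(a)*z0 = 1 - (-0.2 - 0.9i)*(-0.6) = 0.88 - 0.54i
Step 3: |z0 - a|^2 = (-0.4)^2 + (-0.9)^2 = 0.97; |1 - conj(a)*z0|^2 = 0.88^2 + (-0.54)^2 = 1.066
Step 4: |B_a(-0.6)| = sqrt(0.97 / 1.066) = sqrt(0.909944)
Step 5: = 0.9539

0.9539


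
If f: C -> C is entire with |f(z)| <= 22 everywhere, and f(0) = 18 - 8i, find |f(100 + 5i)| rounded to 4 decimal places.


Step 1: By Liouville's theorem, a bounded entire function is constant.
Step 2: f(z) = f(0) = 18 - 8i for all z.
Step 3: |f(w)| = |18 - 8i| = sqrt(324 + 64)
Step 4: = 19.6977

19.6977


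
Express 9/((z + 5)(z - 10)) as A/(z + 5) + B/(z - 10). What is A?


Step 1: Multiply both sides by (z + 5) and set z = -5
Step 2: A = 9 / (-5 - 10)
Step 3: A = 9 / (-15)
Step 4: A = -3/5

-3/5


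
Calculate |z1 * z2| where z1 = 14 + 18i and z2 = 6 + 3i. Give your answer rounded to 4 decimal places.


Step 1: |z1| = sqrt(14^2 + 18^2) = sqrt(520)
Step 2: |z2| = sqrt(6^2 + 3^2) = sqrt(45)
Step 3: |z1*z2| = |z1|*|z2| = sqrt(520) * sqrt(45) = sqrt(520 * 45) = sqrt(23400)
Step 4: = 152.9706

152.9706


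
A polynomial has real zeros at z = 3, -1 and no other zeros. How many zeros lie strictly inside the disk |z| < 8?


Step 1: Check each root:
  z = 3: |3| = 3 < 8
  z = -1: |-1| = 1 < 8
Step 2: Count = 2

2


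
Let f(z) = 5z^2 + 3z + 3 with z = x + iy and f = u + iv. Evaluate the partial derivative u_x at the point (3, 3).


Step 1: f(z) = 5(x+iy)^2 + 3(x+iy) + 3
Step 2: u = 5(x^2 - y^2) + 3x + 3
Step 3: u_x = 10x + 3
Step 4: At (3, 3): u_x = 30 + 3 = 33

33


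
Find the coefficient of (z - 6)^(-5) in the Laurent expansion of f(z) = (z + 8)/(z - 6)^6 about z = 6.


Step 1: Write the numerator in powers of (z - 6): z + 8 = (z - 6) + (1*6 + 8) = (z - 6) + 14
Step 2: Divide by (z - 6)^6: f(z) = 14(z - 6)^(-6) + (z - 6)^(-5)
Step 3: This finite sum is the Laurent series of f about z = 6.
Step 4: Coefficient of (z - 6)^(-5) = coefficient of (z - 6) in the re-centred numerator = 1

1


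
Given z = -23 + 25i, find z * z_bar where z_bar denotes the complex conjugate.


Step 1: conj(z) = -23 - 25i
Step 2: z * conj(z) = (-23)^2 + 25^2
Step 3: = 529 + 625 = 1154

1154


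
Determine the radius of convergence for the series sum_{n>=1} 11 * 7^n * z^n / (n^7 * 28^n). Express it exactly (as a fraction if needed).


Step 1: General term a_n = 11 * 7^n / (n^7 * 28^n)
Step 2: By the root test, |a_n|^(1/n) = 11^(1/n) * 7 / (n^(7/n) * 28) -> 7/28 as n -> infinity (since 11^(1/n) -> 1 and n^(7/n) -> 1)
Step 3: R = 1/lim|a_n|^(1/n) = 28/7 = 4

4


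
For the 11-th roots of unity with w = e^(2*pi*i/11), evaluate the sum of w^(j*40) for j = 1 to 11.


Step 1: The sum sum_{j=1}^{n} w^(k*j) equals n if n | k, else 0.
Step 2: Here n = 11, k = 40
Step 3: Does n divide k? 11 | 40 -> False
Step 4: Sum = 0

0


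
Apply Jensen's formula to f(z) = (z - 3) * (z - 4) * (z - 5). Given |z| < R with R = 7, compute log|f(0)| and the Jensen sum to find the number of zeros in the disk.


Jensen's formula: (1/2pi)*integral log|f(Re^it)|dt = log|f(0)| + sum_{|a_k|<R} log(R/|a_k|)
Step 1: f(0) = (-3) * (-4) * (-5) = -60
Step 2: log|f(0)| = log|3| + log|4| + log|5| = 4.0943
Step 3: Zeros inside |z| < 7: 3, 4, 5
Step 4: Jensen sum = log(7/3) + log(7/4) + log(7/5) = 1.7434
Step 5: n(R) = number of terms in the Jensen sum = count of zeros inside |z| < 7 = 3

3


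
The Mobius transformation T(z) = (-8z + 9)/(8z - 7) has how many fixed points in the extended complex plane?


Step 1: Fixed points satisfy T(z) = z
Step 2: 8z^2 + z - 9 = 0
Step 3: Discriminant = 1^2 - 4*8*(-9) = 289
Step 4: Number of fixed points = 2

2


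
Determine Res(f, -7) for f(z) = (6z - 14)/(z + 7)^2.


Step 1: Pole of order 2 at z = -7
Step 2: Res = lim d/dz [(z + 7)^2 * f(z)] as z -> -7
Step 3: (z + 7)^2 * f(z) = 6z - 14
Step 4: d/dz[6z - 14] = 6

6


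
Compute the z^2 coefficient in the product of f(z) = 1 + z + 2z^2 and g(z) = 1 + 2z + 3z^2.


Step 1: z^2 term in f*g comes from: (1)*(3z^2) + (z)*(2z) + (2z^2)*(1)
Step 2: = 3 + 2 + 2
Step 3: = 7

7


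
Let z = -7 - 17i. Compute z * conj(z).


Step 1: conj(z) = -7 + 17i
Step 2: z * conj(z) = (-7)^2 + (-17)^2
Step 3: = 49 + 289 = 338

338


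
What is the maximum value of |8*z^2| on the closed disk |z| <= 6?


Step 1: On |z| = 6, |f(z)| = 8 * |z|^2 = 8 * 6^2
Step 2: By maximum modulus principle, maximum is on boundary.
Step 3: Maximum = 8 * 36 = 288

288


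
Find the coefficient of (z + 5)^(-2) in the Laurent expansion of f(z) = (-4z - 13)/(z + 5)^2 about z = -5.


Step 1: Write the numerator in powers of (z + 5): -4z - 13 = -4(z + 5) + (-4*(-5) - 13) = -4(z + 5) + 7
Step 2: Divide by (z + 5)^2: f(z) = 7(z + 5)^(-2) - 4(z + 5)^(-1)
Step 3: This finite sum is the Laurent series of f about z = -5.
Step 4: Coefficient of (z + 5)^(-2) = -4*(-5) - 13 = 7

7


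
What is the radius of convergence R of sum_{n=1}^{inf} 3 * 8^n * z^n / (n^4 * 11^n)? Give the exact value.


Step 1: General term a_n = 3 * 8^n / (n^4 * 11^n)
Step 2: By the root test, |a_n|^(1/n) = 3^(1/n) * 8 / (n^(4/n) * 11) -> 8/11 as n -> infinity (since 3^(1/n) -> 1 and n^(4/n) -> 1)
Step 3: R = 1/lim|a_n|^(1/n) = 11/8

11/8


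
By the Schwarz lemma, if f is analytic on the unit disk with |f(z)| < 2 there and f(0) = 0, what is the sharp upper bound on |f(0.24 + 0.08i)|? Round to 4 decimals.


Step 1: g = f/2 maps D -> D with g(0) = 0, so by the Schwarz lemma |g(z)| <= |z|, i.e. |f(z)| <= 2|z|; this is sharp (f(z) = 2z).
Step 2: |z0|^2 = 0.24^2 + 0.08^2 = 0.064
Step 3: |z0| = sqrt(0.064) = 0.252982
Step 4: Best bound = 2 * |z0| = 2 * 0.252982 = 0.506

0.506


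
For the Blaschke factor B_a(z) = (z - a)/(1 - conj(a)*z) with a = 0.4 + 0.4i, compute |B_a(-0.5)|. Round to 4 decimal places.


Step 1: Numerator z0 - a = -0.5 - (0.4 + 0.4i) = -0.9 - 0.4i
Step 2: Denominator 1 - conj(a)*z0 = 1 - (0.4 - 0.4i)*(-0.5) = 1.2 - 0.2i
Step 3: |z0 - a|^2 = (-0.9)^2 + (-0.4)^2 = 0.97; |1 - conj(a)*z0|^2 = 1.2^2 + (-0.2)^2 = 1.48
Step 4: |B_a(-0.5)| = sqrt(0.97 / 1.48) = sqrt(0.655405)
Step 5: = 0.8096

0.8096


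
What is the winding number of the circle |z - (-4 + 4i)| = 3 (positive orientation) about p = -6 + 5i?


Step 1: Center c = (-4, 4), radius = 3
Step 2: |p - c|^2 = (-2)^2 + 1^2 = 5
Step 3: r^2 = 9
Step 4: |p-c| < r so winding number = 1

1


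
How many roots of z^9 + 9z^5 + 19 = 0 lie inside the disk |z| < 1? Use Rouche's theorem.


Step 1: On |z| = 1 the three terms have sizes |z^9| = 1^9 = 1, |9z^5| = 9*1^5 = 9, |19| = 19
Step 2: The dominant term is g(z) = 19; let h(z) = z^9 + 9z^5 so f = g + h
Step 3: On |z| = 1: |g| = 19 and |h| <= 1 + 9 = 10
Step 4: Since 19 > 10, |h| < |g| on |z| = 1, so by Rouche f has the same number of zeros as g inside |z| < 1
Step 5: g(z) = 19 is a nonzero constant with no zeros inside |z| < 1. Answer = 0

0


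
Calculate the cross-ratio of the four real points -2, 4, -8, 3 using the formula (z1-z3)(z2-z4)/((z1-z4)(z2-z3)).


Step 1: (z1-z3)(z2-z4) = 6 * 1 = 6
Step 2: (z1-z4)(z2-z3) = (-5) * 12 = -60
Step 3: Cross-ratio = -6/60 = -1/10

-1/10


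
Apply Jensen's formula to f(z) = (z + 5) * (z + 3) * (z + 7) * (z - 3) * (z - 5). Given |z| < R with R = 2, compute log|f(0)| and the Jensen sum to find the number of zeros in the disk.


Jensen's formula: (1/2pi)*integral log|f(Re^it)|dt = log|f(0)| + sum_{|a_k|<R} log(R/|a_k|)
Step 1: f(0) = 5 * 3 * 7 * (-3) * (-5) = 1575
Step 2: log|f(0)| = log|-5| + log|-3| + log|-7| + log|3| + log|5| = 7.362
Step 3: Zeros inside |z| < 2: none
Step 4: Jensen sum = (empty sum) = 0
Step 5: n(R) = number of terms in the Jensen sum = count of zeros inside |z| < 2 = 0

0


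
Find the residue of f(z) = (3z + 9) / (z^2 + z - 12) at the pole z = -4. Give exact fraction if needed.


Step 1: Q(z) = z^2 + z - 12 = (z + 4)(z - 3)
Step 2: Q'(z) = 2z + 1
Step 3: Q'(-4) = -7, P(-4) = -3
Step 4: Res = P(-4)/Q'(-4) = -3/(-7) = 3/7

3/7


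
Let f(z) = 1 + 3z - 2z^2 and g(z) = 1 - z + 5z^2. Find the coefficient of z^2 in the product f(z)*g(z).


Step 1: z^2 term in f*g comes from: (1)*(5z^2) + (3z)*(-z) + (-2z^2)*(1)
Step 2: = 5 - 3 - 2
Step 3: = 0

0


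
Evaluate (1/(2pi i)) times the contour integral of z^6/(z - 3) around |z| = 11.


Step 1: f(z) = z^6, a = 3 is inside |z| = 11
Step 2: By Cauchy integral formula: (1/(2pi*i)) * integral = f(a)
Step 3: f(3) = 3^6 = 729

729


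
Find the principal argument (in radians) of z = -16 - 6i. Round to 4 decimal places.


Step 1: z = -16 - 6i
Step 2: arg(z) = atan2(-6, -16)
Step 3: arg(z) = -2.7828

-2.7828


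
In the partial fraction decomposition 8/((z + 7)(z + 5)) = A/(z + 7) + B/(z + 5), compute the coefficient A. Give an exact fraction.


Step 1: Multiply both sides by (z + 7) and set z = -7
Step 2: A = 8 / (-7 + 5)
Step 3: A = 8 / (-2)
Step 4: A = -4

-4


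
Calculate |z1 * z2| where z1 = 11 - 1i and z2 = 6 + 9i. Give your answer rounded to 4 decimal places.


Step 1: |z1| = sqrt(11^2 + (-1)^2) = sqrt(122)
Step 2: |z2| = sqrt(6^2 + 9^2) = sqrt(117)
Step 3: |z1*z2| = |z1|*|z2| = sqrt(122) * sqrt(117) = sqrt(122 * 117) = sqrt(14274)
Step 4: = 119.4738

119.4738


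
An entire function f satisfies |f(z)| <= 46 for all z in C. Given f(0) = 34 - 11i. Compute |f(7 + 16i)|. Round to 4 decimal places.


Step 1: By Liouville's theorem, a bounded entire function is constant.
Step 2: f(z) = f(0) = 34 - 11i for all z.
Step 3: |f(w)| = |34 - 11i| = sqrt(1156 + 121)
Step 4: = 35.7351

35.7351


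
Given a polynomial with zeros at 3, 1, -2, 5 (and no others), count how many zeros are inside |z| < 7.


Step 1: Check each root:
  z = 3: |3| = 3 < 7
  z = 1: |1| = 1 < 7
  z = -2: |-2| = 2 < 7
  z = 5: |5| = 5 < 7
Step 2: Count = 4

4


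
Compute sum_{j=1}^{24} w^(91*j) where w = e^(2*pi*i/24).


Step 1: The sum sum_{j=1}^{n} w^(k*j) equals n if n | k, else 0.
Step 2: Here n = 24, k = 91
Step 3: Does n divide k? 24 | 91 -> False
Step 4: Sum = 0

0


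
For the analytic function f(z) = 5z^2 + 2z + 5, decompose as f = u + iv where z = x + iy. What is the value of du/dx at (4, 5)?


Step 1: f(z) = 5(x+iy)^2 + 2(x+iy) + 5
Step 2: u = 5(x^2 - y^2) + 2x + 5
Step 3: u_x = 10x + 2
Step 4: At (4, 5): u_x = 40 + 2 = 42

42


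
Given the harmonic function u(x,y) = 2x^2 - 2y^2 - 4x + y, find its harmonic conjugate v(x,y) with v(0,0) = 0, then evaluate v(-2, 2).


Step 1: v_x = -u_y = 4y - 1
Step 2: v_y = u_x = 4x - 4
Step 3: v = 4xy - x - 4y + C
Step 4: v(0,0) = 0 => C = 0
Step 5: v(-2, 2) = -22

-22


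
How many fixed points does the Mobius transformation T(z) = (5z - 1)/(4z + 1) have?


Step 1: Fixed points satisfy T(z) = z
Step 2: 4z^2 - 4z + 1 = 0
Step 3: Discriminant = (-4)^2 - 4*4*1 = 0
Step 4: Number of fixed points = 1

1


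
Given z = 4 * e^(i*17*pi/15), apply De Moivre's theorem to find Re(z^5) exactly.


Step 1: By De Moivre's theorem, z^5 = 4^5 * e^(i*5*17*pi/15) = 1024 * (cos(17*pi/3) + i*sin(17*pi/3))
Step 2: |z|^5 = 4^5 = 1024
Step 3: Reduce the angle mod 2*pi: 17*pi/3 - 4*pi = 5*pi/3
Step 4: cos(5*pi/3) = 1/2
Step 5: Re(z^5) = 1024 * 1/2 = 512

512


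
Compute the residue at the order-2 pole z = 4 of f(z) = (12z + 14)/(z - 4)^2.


Step 1: Pole of order 2 at z = 4
Step 2: Res = lim d/dz [(z - 4)^2 * f(z)] as z -> 4
Step 3: (z - 4)^2 * f(z) = 12z + 14
Step 4: d/dz[12z + 14] = 12

12


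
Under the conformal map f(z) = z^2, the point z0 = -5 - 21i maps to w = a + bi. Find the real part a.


Step 1: z0 = -5 - 21i
Step 2: z0^2 = (-5)^2 - (-21)^2 + 210i
Step 3: real part = 25 - 441 = -416

-416


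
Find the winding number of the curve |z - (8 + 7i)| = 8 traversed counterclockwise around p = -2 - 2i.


Step 1: Center c = (8, 7), radius = 8
Step 2: |p - c|^2 = (-10)^2 + (-9)^2 = 181
Step 3: r^2 = 64
Step 4: |p-c| > r so winding number = 0

0


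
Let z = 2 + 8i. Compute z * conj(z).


Step 1: conj(z) = 2 - 8i
Step 2: z * conj(z) = 2^2 + 8^2
Step 3: = 4 + 64 = 68

68


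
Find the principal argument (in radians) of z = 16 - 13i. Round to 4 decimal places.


Step 1: z = 16 - 13i
Step 2: arg(z) = atan2(-13, 16)
Step 3: arg(z) = -0.6823

-0.6823


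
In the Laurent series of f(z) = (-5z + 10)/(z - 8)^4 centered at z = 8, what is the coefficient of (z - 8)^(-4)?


Step 1: Write the numerator in powers of (z - 8): -5z + 10 = -5(z - 8) + (-5*8 + 10) = -5(z - 8) - 30
Step 2: Divide by (z - 8)^4: f(z) = -30(z - 8)^(-4) - 5(z - 8)^(-3)
Step 3: This finite sum is the Laurent series of f about z = 8.
Step 4: Coefficient of (z - 8)^(-4) = -5*8 + 10 = -30

-30


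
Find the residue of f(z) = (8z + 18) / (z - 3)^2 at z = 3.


Step 1: Pole of order 2 at z = 3
Step 2: Res = lim d/dz [(z - 3)^2 * f(z)] as z -> 3
Step 3: (z - 3)^2 * f(z) = 8z + 18
Step 4: d/dz[8z + 18] = 8

8


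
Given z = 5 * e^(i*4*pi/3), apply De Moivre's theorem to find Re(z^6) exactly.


Step 1: By De Moivre's theorem, z^6 = 5^6 * e^(i*6*4*pi/3) = 15625 * (cos(8*pi) + i*sin(8*pi))
Step 2: |z|^6 = 5^6 = 15625
Step 3: Reduce the angle mod 2*pi: 8*pi - 8*pi = 0
Step 4: cos(0) = 1
Step 5: Re(z^6) = 15625 * 1 = 15625

15625


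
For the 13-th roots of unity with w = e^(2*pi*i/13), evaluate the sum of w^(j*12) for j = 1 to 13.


Step 1: The sum sum_{j=1}^{n} w^(k*j) equals n if n | k, else 0.
Step 2: Here n = 13, k = 12
Step 3: Does n divide k? 13 | 12 -> False
Step 4: Sum = 0

0


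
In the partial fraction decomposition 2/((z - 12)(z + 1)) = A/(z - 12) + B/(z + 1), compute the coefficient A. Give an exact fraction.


Step 1: Multiply both sides by (z - 12) and set z = 12
Step 2: A = 2 / (12 + 1)
Step 3: A = 2 / 13
Step 4: A = 2/13

2/13


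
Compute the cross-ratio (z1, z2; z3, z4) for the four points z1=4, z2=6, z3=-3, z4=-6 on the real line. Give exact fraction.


Step 1: (z1-z3)(z2-z4) = 7 * 12 = 84
Step 2: (z1-z4)(z2-z3) = 10 * 9 = 90
Step 3: Cross-ratio = 84/90 = 14/15

14/15


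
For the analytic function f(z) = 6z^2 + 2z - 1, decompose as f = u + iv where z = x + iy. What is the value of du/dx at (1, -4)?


Step 1: f(z) = 6(x+iy)^2 + 2(x+iy) - 1
Step 2: u = 6(x^2 - y^2) + 2x - 1
Step 3: u_x = 12x + 2
Step 4: At (1, -4): u_x = 12 + 2 = 14

14


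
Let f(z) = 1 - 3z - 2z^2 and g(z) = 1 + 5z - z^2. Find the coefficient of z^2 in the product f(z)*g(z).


Step 1: z^2 term in f*g comes from: (1)*(-z^2) + (-3z)*(5z) + (-2z^2)*(1)
Step 2: = -1 - 15 - 2
Step 3: = -18

-18


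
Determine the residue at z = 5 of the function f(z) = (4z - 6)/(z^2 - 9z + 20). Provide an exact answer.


Step 1: Q(z) = z^2 - 9z + 20 = (z - 5)(z - 4)
Step 2: Q'(z) = 2z - 9
Step 3: Q'(5) = 1, P(5) = 14
Step 4: Res = P(5)/Q'(5) = 14/1 = 14

14


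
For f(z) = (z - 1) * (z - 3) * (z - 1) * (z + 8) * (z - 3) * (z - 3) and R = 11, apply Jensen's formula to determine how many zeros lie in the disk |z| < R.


Jensen's formula: (1/2pi)*integral log|f(Re^it)|dt = log|f(0)| + sum_{|a_k|<R} log(R/|a_k|)
Step 1: f(0) = (-1) * (-3) * (-1) * 8 * (-3) * (-3) = -216
Step 2: log|f(0)| = log|1| + log|3| + log|1| + log|-8| + log|3| + log|3| = 5.3753
Step 3: Zeros inside |z| < 11: 1, 3, 1, -8, 3, 3
Step 4: Jensen sum = log(11/1) + log(11/3) + log(11/1) + log(11/8) + log(11/3) + log(11/3) = 9.0121
Step 5: n(R) = number of terms in the Jensen sum = count of zeros inside |z| < 11 = 6

6


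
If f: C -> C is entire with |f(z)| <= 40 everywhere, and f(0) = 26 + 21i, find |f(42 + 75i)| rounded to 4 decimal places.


Step 1: By Liouville's theorem, a bounded entire function is constant.
Step 2: f(z) = f(0) = 26 + 21i for all z.
Step 3: |f(w)| = |26 + 21i| = sqrt(676 + 441)
Step 4: = 33.4215

33.4215


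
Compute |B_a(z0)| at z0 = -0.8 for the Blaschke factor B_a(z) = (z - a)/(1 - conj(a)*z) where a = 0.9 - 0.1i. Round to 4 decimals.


Step 1: Numerator z0 - a = -0.8 - (0.9 - 0.1i) = -1.7 + 0.1i
Step 2: Denominator 1 - conj(a)*z0 = 1 - (0.9 + 0.1i)*(-0.8) = 1.72 + 0.08i
Step 3: |z0 - a|^2 = (-1.7)^2 + 0.1^2 = 2.9; |1 - conj(a)*z0|^2 = 1.72^2 + 0.08^2 = 2.9648
Step 4: |B_a(-0.8)| = sqrt(2.9 / 2.9648) = sqrt(0.978144)
Step 5: = 0.989

0.989


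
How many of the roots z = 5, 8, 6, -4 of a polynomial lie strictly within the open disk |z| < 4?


Step 1: Check each root:
  z = 5: |5| = 5 >= 4
  z = 8: |8| = 8 >= 4
  z = 6: |6| = 6 >= 4
  z = -4: |-4| = 4 >= 4
Step 2: Count = 0

0


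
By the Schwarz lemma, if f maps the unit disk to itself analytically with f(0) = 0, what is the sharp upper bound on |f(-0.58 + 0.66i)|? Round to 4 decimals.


Step 1: Schwarz lemma: if f: D -> D is analytic with f(0) = 0, then |f(z)| <= |z| for all z in D, and this is sharp (f(z) = z).
Step 2: |z0|^2 = (-0.58)^2 + 0.66^2 = 0.772
Step 3: |z0| = sqrt(0.772) = 0.878635
Step 4: Best bound = |z0| = 0.8786

0.8786


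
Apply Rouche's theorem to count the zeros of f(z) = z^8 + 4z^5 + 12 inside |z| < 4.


Step 1: On |z| = 4 the three terms have sizes |z^8| = 4^8 = 65536, |4z^5| = 4*4^5 = 4096, |12| = 12
Step 2: The dominant term is g(z) = z^8; let h(z) = 4z^5 + 12 so f = g + h
Step 3: On |z| = 4: |g| = 65536 and |h| <= 4096 + 12 = 4108
Step 4: Since 65536 > 4108, |h| < |g| on |z| = 4, so by Rouche f has the same number of zeros as g inside |z| < 4
Step 5: g(z) = z^8 has 8 zeros (all at the origin) inside |z| < 4. Answer = 8

8


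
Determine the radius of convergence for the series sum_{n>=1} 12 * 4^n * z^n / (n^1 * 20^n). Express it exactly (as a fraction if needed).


Step 1: General term a_n = 12 * 4^n / (n^1 * 20^n)
Step 2: By the root test, |a_n|^(1/n) = 12^(1/n) * 4 / (n^(1/n) * 20) -> 4/20 as n -> infinity (since 12^(1/n) -> 1 and n^(1/n) -> 1)
Step 3: R = 1/lim|a_n|^(1/n) = 20/4 = 5

5


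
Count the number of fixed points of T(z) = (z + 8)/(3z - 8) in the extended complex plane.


Step 1: Fixed points satisfy T(z) = z
Step 2: 3z^2 - 9z - 8 = 0
Step 3: Discriminant = (-9)^2 - 4*3*(-8) = 177
Step 4: Number of fixed points = 2

2


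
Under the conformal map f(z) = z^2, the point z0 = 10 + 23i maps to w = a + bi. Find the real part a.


Step 1: z0 = 10 + 23i
Step 2: z0^2 = 10^2 - 23^2 + 460i
Step 3: real part = 100 - 529 = -429

-429


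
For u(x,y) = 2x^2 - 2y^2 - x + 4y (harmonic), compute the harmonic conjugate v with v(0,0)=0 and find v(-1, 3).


Step 1: v_x = -u_y = 4y - 4
Step 2: v_y = u_x = 4x - 1
Step 3: v = 4xy - 4x - y + C
Step 4: v(0,0) = 0 => C = 0
Step 5: v(-1, 3) = -11

-11


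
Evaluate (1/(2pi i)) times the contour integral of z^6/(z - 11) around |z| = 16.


Step 1: f(z) = z^6, a = 11 is inside |z| = 16
Step 2: By Cauchy integral formula: (1/(2pi*i)) * integral = f(a)
Step 3: f(11) = 11^6 = 1771561

1771561


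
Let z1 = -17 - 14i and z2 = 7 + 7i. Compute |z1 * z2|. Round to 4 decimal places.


Step 1: |z1| = sqrt((-17)^2 + (-14)^2) = sqrt(485)
Step 2: |z2| = sqrt(7^2 + 7^2) = sqrt(98)
Step 3: |z1*z2| = |z1|*|z2| = sqrt(485) * sqrt(98) = sqrt(485 * 98) = sqrt(47530)
Step 4: = 218.0138

218.0138


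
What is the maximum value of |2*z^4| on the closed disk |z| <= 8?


Step 1: On |z| = 8, |f(z)| = 2 * |z|^4 = 2 * 8^4
Step 2: By maximum modulus principle, maximum is on boundary.
Step 3: Maximum = 2 * 4096 = 8192

8192


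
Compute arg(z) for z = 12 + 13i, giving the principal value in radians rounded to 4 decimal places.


Step 1: z = 12 + 13i
Step 2: arg(z) = atan2(13, 12)
Step 3: arg(z) = 0.8254

0.8254


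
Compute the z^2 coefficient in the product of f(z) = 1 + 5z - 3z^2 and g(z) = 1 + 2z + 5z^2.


Step 1: z^2 term in f*g comes from: (1)*(5z^2) + (5z)*(2z) + (-3z^2)*(1)
Step 2: = 5 + 10 - 3
Step 3: = 12

12


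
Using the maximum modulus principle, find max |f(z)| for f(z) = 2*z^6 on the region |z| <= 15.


Step 1: On |z| = 15, |f(z)| = 2 * |z|^6 = 2 * 15^6
Step 2: By maximum modulus principle, maximum is on boundary.
Step 3: Maximum = 2 * 11390625 = 22781250

22781250


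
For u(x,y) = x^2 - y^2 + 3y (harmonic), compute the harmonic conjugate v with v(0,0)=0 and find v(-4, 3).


Step 1: v_x = -u_y = 2y - 3
Step 2: v_y = u_x = 2x + 0
Step 3: v = 2xy - 3x + C
Step 4: v(0,0) = 0 => C = 0
Step 5: v(-4, 3) = -12

-12


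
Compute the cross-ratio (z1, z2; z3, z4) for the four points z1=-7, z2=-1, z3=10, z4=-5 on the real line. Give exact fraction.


Step 1: (z1-z3)(z2-z4) = (-17) * 4 = -68
Step 2: (z1-z4)(z2-z3) = (-2) * (-11) = 22
Step 3: Cross-ratio = -68/22 = -34/11

-34/11


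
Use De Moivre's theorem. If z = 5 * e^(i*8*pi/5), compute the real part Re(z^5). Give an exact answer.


Step 1: By De Moivre's theorem, z^5 = 5^5 * e^(i*5*8*pi/5) = 3125 * (cos(8*pi) + i*sin(8*pi))
Step 2: |z|^5 = 5^5 = 3125
Step 3: Reduce the angle mod 2*pi: 8*pi - 8*pi = 0
Step 4: cos(0) = 1
Step 5: Re(z^5) = 3125 * 1 = 3125

3125


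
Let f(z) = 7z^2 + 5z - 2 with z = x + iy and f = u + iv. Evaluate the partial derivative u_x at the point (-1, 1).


Step 1: f(z) = 7(x+iy)^2 + 5(x+iy) - 2
Step 2: u = 7(x^2 - y^2) + 5x - 2
Step 3: u_x = 14x + 5
Step 4: At (-1, 1): u_x = -14 + 5 = -9

-9


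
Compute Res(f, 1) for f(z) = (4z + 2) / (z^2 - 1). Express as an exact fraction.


Step 1: Q(z) = z^2 - 1 = (z - 1)(z + 1)
Step 2: Q'(z) = 2z
Step 3: Q'(1) = 2, P(1) = 6
Step 4: Res = P(1)/Q'(1) = 6/2 = 3

3


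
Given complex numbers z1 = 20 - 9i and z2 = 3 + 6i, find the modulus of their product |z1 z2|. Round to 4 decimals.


Step 1: |z1| = sqrt(20^2 + (-9)^2) = sqrt(481)
Step 2: |z2| = sqrt(3^2 + 6^2) = sqrt(45)
Step 3: |z1*z2| = |z1|*|z2| = sqrt(481) * sqrt(45) = sqrt(481 * 45) = sqrt(21645)
Step 4: = 147.1224

147.1224


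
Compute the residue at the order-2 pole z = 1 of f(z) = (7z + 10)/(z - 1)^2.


Step 1: Pole of order 2 at z = 1
Step 2: Res = lim d/dz [(z - 1)^2 * f(z)] as z -> 1
Step 3: (z - 1)^2 * f(z) = 7z + 10
Step 4: d/dz[7z + 10] = 7

7


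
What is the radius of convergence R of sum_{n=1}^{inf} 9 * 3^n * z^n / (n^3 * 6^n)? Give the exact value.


Step 1: General term a_n = 9 * 3^n / (n^3 * 6^n)
Step 2: By the root test, |a_n|^(1/n) = 9^(1/n) * 3 / (n^(3/n) * 6) -> 3/6 as n -> infinity (since 9^(1/n) -> 1 and n^(3/n) -> 1)
Step 3: R = 1/lim|a_n|^(1/n) = 6/3 = 2

2


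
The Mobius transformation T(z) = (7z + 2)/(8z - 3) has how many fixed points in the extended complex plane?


Step 1: Fixed points satisfy T(z) = z
Step 2: 8z^2 - 10z - 2 = 0
Step 3: Discriminant = (-10)^2 - 4*8*(-2) = 164
Step 4: Number of fixed points = 2

2


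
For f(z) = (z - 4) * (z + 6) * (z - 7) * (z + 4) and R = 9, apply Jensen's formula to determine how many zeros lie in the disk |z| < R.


Jensen's formula: (1/2pi)*integral log|f(Re^it)|dt = log|f(0)| + sum_{|a_k|<R} log(R/|a_k|)
Step 1: f(0) = (-4) * 6 * (-7) * 4 = 672
Step 2: log|f(0)| = log|4| + log|-6| + log|7| + log|-4| = 6.5103
Step 3: Zeros inside |z| < 9: 4, -6, 7, -4
Step 4: Jensen sum = log(9/4) + log(9/6) + log(9/7) + log(9/4) = 2.2786
Step 5: n(R) = number of terms in the Jensen sum = count of zeros inside |z| < 9 = 4

4


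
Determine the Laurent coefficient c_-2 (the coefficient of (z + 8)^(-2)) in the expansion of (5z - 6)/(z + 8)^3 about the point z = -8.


Step 1: Write the numerator in powers of (z + 8): 5z - 6 = 5(z + 8) + (5*(-8) - 6) = 5(z + 8) - 46
Step 2: Divide by (z + 8)^3: f(z) = -46(z + 8)^(-3) + 5(z + 8)^(-2)
Step 3: This finite sum is the Laurent series of f about z = -8.
Step 4: Coefficient of (z + 8)^(-2) = coefficient of (z + 8) in the re-centred numerator = 5

5


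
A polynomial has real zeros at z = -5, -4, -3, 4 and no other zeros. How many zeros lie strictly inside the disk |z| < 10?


Step 1: Check each root:
  z = -5: |-5| = 5 < 10
  z = -4: |-4| = 4 < 10
  z = -3: |-3| = 3 < 10
  z = 4: |4| = 4 < 10
Step 2: Count = 4

4


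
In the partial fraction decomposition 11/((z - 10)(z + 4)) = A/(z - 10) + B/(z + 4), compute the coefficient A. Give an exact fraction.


Step 1: Multiply both sides by (z - 10) and set z = 10
Step 2: A = 11 / (10 + 4)
Step 3: A = 11 / 14
Step 4: A = 11/14

11/14


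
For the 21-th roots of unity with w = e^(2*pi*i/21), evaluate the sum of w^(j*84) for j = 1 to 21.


Step 1: The sum sum_{j=1}^{n} w^(k*j) equals n if n | k, else 0.
Step 2: Here n = 21, k = 84
Step 3: Does n divide k? 21 | 84 -> True
Step 4: Sum = 21

21


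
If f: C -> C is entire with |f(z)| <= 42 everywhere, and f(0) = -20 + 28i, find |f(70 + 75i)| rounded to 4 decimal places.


Step 1: By Liouville's theorem, a bounded entire function is constant.
Step 2: f(z) = f(0) = -20 + 28i for all z.
Step 3: |f(w)| = |-20 + 28i| = sqrt(400 + 784)
Step 4: = 34.4093

34.4093


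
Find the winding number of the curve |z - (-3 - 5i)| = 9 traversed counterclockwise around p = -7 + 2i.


Step 1: Center c = (-3, -5), radius = 9
Step 2: |p - c|^2 = (-4)^2 + 7^2 = 65
Step 3: r^2 = 81
Step 4: |p-c| < r so winding number = 1

1


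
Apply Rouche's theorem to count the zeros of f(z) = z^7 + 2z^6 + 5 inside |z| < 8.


Step 1: On |z| = 8 the three terms have sizes |z^7| = 8^7 = 2097152, |2z^6| = 2*8^6 = 524288, |5| = 5
Step 2: The dominant term is g(z) = z^7; let h(z) = 2z^6 + 5 so f = g + h
Step 3: On |z| = 8: |g| = 2097152 and |h| <= 524288 + 5 = 524293
Step 4: Since 2097152 > 524293, |h| < |g| on |z| = 8, so by Rouche f has the same number of zeros as g inside |z| < 8
Step 5: g(z) = z^7 has 7 zeros (all at the origin) inside |z| < 8. Answer = 7

7


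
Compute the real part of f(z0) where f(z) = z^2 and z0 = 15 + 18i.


Step 1: z0 = 15 + 18i
Step 2: z0^2 = 15^2 - 18^2 + 540i
Step 3: real part = 225 - 324 = -99

-99


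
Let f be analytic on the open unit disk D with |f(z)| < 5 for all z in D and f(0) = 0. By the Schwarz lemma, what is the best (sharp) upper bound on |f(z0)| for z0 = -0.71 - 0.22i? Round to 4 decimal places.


Step 1: g = f/5 maps D -> D with g(0) = 0, so by the Schwarz lemma |g(z)| <= |z|, i.e. |f(z)| <= 5|z|; this is sharp (f(z) = 5z).
Step 2: |z0|^2 = (-0.71)^2 + (-0.22)^2 = 0.5525
Step 3: |z0| = sqrt(0.5525) = 0.743303
Step 4: Best bound = 5 * |z0| = 5 * 0.743303 = 3.7165

3.7165


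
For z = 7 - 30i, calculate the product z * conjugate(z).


Step 1: conj(z) = 7 + 30i
Step 2: z * conj(z) = 7^2 + (-30)^2
Step 3: = 49 + 900 = 949

949


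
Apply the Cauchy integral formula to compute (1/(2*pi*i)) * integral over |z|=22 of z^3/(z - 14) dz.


Step 1: f(z) = z^3, a = 14 is inside |z| = 22
Step 2: By Cauchy integral formula: (1/(2pi*i)) * integral = f(a)
Step 3: f(14) = 14^3 = 2744

2744


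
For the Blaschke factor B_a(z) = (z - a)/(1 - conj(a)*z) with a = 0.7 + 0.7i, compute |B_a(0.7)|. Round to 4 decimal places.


Step 1: Numerator z0 - a = 0.7 - (0.7 + 0.7i) = 0 - 0.7i
Step 2: Denominator 1 - conj(a)*z0 = 1 - (0.7 - 0.7i)*0.7 = 0.51 + 0.49i
Step 3: |z0 - a|^2 = 0^2 + (-0.7)^2 = 0.49; |1 - conj(a)*z0|^2 = 0.51^2 + 0.49^2 = 0.5002
Step 4: |B_a(0.7)| = sqrt(0.49 / 0.5002) = sqrt(0.979608)
Step 5: = 0.9898

0.9898


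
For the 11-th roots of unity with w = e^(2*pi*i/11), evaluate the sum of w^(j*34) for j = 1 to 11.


Step 1: The sum sum_{j=1}^{n} w^(k*j) equals n if n | k, else 0.
Step 2: Here n = 11, k = 34
Step 3: Does n divide k? 11 | 34 -> False
Step 4: Sum = 0

0


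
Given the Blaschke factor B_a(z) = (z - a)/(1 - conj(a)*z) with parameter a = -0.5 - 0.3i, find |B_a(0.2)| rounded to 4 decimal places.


Step 1: Numerator z0 - a = 0.2 - (-0.5 - 0.3i) = 0.7 + 0.3i
Step 2: Denominator 1 - conj(a)*z0 = 1 - (-0.5 + 0.3i)*0.2 = 1.1 - 0.06i
Step 3: |z0 - a|^2 = 0.7^2 + 0.3^2 = 0.58; |1 - conj(a)*z0|^2 = 1.1^2 + (-0.06)^2 = 1.2136
Step 4: |B_a(0.2)| = sqrt(0.58 / 1.2136) = sqrt(0.477917)
Step 5: = 0.6913

0.6913


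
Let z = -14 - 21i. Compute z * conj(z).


Step 1: conj(z) = -14 + 21i
Step 2: z * conj(z) = (-14)^2 + (-21)^2
Step 3: = 196 + 441 = 637

637


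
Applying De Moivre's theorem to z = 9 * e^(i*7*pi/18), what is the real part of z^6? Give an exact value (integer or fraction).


Step 1: By De Moivre's theorem, z^6 = 9^6 * e^(i*6*7*pi/18) = 531441 * (cos(7*pi/3) + i*sin(7*pi/3))
Step 2: |z|^6 = 9^6 = 531441
Step 3: Reduce the angle mod 2*pi: 7*pi/3 - 2*pi = pi/3
Step 4: cos(pi/3) = 1/2
Step 5: Re(z^6) = 531441 * 1/2 = 531441/2

531441/2


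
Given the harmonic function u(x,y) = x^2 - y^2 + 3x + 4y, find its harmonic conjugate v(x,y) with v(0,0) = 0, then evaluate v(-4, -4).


Step 1: v_x = -u_y = 2y - 4
Step 2: v_y = u_x = 2x + 3
Step 3: v = 2xy - 4x + 3y + C
Step 4: v(0,0) = 0 => C = 0
Step 5: v(-4, -4) = 36

36


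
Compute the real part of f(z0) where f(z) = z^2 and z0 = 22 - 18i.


Step 1: z0 = 22 - 18i
Step 2: z0^2 = 22^2 - (-18)^2 - 792i
Step 3: real part = 484 - 324 = 160

160


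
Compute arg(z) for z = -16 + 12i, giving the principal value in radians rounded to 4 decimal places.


Step 1: z = -16 + 12i
Step 2: arg(z) = atan2(12, -16)
Step 3: arg(z) = 2.4981

2.4981


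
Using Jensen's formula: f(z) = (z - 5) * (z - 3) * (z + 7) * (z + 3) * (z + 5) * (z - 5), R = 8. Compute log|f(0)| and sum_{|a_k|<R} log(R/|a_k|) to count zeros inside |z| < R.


Jensen's formula: (1/2pi)*integral log|f(Re^it)|dt = log|f(0)| + sum_{|a_k|<R} log(R/|a_k|)
Step 1: f(0) = (-5) * (-3) * 7 * 3 * 5 * (-5) = -7875
Step 2: log|f(0)| = log|5| + log|3| + log|-7| + log|-3| + log|-5| + log|5| = 8.9714
Step 3: Zeros inside |z| < 8: 5, 3, -7, -3, -5, 5
Step 4: Jensen sum = log(8/5) + log(8/3) + log(8/7) + log(8/3) + log(8/5) + log(8/5) = 3.5052
Step 5: n(R) = number of terms in the Jensen sum = count of zeros inside |z| < 8 = 6

6


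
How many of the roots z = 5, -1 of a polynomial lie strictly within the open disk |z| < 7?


Step 1: Check each root:
  z = 5: |5| = 5 < 7
  z = -1: |-1| = 1 < 7
Step 2: Count = 2

2


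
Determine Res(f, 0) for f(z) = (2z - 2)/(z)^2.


Step 1: Pole of order 2 at z = 0
Step 2: Res = lim d/dz [(z)^2 * f(z)] as z -> 0
Step 3: (z)^2 * f(z) = 2z - 2
Step 4: d/dz[2z - 2] = 2

2


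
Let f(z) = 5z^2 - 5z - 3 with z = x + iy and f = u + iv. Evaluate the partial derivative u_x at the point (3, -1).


Step 1: f(z) = 5(x+iy)^2 - 5(x+iy) - 3
Step 2: u = 5(x^2 - y^2) - 5x - 3
Step 3: u_x = 10x - 5
Step 4: At (3, -1): u_x = 30 - 5 = 25

25


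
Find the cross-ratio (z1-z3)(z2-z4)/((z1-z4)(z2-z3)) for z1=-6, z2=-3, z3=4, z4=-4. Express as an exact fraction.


Step 1: (z1-z3)(z2-z4) = (-10) * 1 = -10
Step 2: (z1-z4)(z2-z3) = (-2) * (-7) = 14
Step 3: Cross-ratio = -10/14 = -5/7

-5/7


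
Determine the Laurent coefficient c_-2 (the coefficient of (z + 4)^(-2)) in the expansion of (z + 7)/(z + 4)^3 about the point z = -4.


Step 1: Write the numerator in powers of (z + 4): z + 7 = (z + 4) + (1*(-4) + 7) = (z + 4) + 3
Step 2: Divide by (z + 4)^3: f(z) = 3(z + 4)^(-3) + (z + 4)^(-2)
Step 3: This finite sum is the Laurent series of f about z = -4.
Step 4: Coefficient of (z + 4)^(-2) = coefficient of (z + 4) in the re-centred numerator = 1

1


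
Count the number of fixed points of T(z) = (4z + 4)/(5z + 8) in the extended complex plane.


Step 1: Fixed points satisfy T(z) = z
Step 2: 5z^2 + 4z - 4 = 0
Step 3: Discriminant = 4^2 - 4*5*(-4) = 96
Step 4: Number of fixed points = 2

2


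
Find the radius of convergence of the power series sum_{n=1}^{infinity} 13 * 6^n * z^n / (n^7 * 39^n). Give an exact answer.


Step 1: General term a_n = 13 * 6^n / (n^7 * 39^n)
Step 2: By the root test, |a_n|^(1/n) = 13^(1/n) * 6 / (n^(7/n) * 39) -> 6/39 as n -> infinity (since 13^(1/n) -> 1 and n^(7/n) -> 1)
Step 3: R = 1/lim|a_n|^(1/n) = 39/6 = 13/2

13/2


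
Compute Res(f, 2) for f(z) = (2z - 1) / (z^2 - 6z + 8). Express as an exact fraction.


Step 1: Q(z) = z^2 - 6z + 8 = (z - 2)(z - 4)
Step 2: Q'(z) = 2z - 6
Step 3: Q'(2) = -2, P(2) = 3
Step 4: Res = P(2)/Q'(2) = 3/(-2) = -3/2

-3/2


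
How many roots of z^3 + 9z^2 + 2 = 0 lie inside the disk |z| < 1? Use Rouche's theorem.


Step 1: On |z| = 1 the three terms have sizes |z^3| = 1^3 = 1, |9z^2| = 9*1^2 = 9, |2| = 2
Step 2: The dominant term is g(z) = 9z^2; let h(z) = z^3 + 2 so f = g + h
Step 3: On |z| = 1: |g| = 9 and |h| <= 1 + 2 = 3
Step 4: Since 9 > 3, |h| < |g| on |z| = 1, so by Rouche f has the same number of zeros as g inside |z| < 1
Step 5: g(z) = 9z^2 has 2 zeros (at the origin, multiplicity 2) inside |z| < 1. Answer = 2

2


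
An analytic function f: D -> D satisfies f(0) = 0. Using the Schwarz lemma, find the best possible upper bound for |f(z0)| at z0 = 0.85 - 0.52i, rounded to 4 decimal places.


Step 1: Schwarz lemma: if f: D -> D is analytic with f(0) = 0, then |f(z)| <= |z| for all z in D, and this is sharp (f(z) = z).
Step 2: |z0|^2 = 0.85^2 + (-0.52)^2 = 0.9929
Step 3: |z0| = sqrt(0.9929) = 0.996444
Step 4: Best bound = |z0| = 0.9964

0.9964


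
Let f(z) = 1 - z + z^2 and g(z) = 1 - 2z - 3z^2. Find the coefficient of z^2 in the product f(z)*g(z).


Step 1: z^2 term in f*g comes from: (1)*(-3z^2) + (-z)*(-2z) + (z^2)*(1)
Step 2: = -3 + 2 + 1
Step 3: = 0

0


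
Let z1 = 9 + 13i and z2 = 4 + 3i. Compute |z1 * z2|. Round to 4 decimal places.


Step 1: |z1| = sqrt(9^2 + 13^2) = sqrt(250)
Step 2: |z2| = sqrt(4^2 + 3^2) = sqrt(25)
Step 3: |z1*z2| = |z1|*|z2| = sqrt(250) * sqrt(25) = sqrt(250 * 25) = sqrt(6250)
Step 4: = 79.0569

79.0569


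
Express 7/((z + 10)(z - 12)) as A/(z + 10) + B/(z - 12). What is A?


Step 1: Multiply both sides by (z + 10) and set z = -10
Step 2: A = 7 / (-10 - 12)
Step 3: A = 7 / (-22)
Step 4: A = -7/22

-7/22


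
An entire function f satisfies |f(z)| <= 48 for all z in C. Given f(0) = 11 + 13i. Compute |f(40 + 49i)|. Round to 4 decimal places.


Step 1: By Liouville's theorem, a bounded entire function is constant.
Step 2: f(z) = f(0) = 11 + 13i for all z.
Step 3: |f(w)| = |11 + 13i| = sqrt(121 + 169)
Step 4: = 17.0294

17.0294


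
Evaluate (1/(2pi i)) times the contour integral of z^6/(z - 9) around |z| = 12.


Step 1: f(z) = z^6, a = 9 is inside |z| = 12
Step 2: By Cauchy integral formula: (1/(2pi*i)) * integral = f(a)
Step 3: f(9) = 9^6 = 531441

531441


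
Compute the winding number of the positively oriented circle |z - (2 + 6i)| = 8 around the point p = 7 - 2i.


Step 1: Center c = (2, 6), radius = 8
Step 2: |p - c|^2 = 5^2 + (-8)^2 = 89
Step 3: r^2 = 64
Step 4: |p-c| > r so winding number = 0

0


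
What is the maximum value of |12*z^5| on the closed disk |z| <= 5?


Step 1: On |z| = 5, |f(z)| = 12 * |z|^5 = 12 * 5^5
Step 2: By maximum modulus principle, maximum is on boundary.
Step 3: Maximum = 12 * 3125 = 37500

37500


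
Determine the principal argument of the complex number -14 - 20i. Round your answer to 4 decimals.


Step 1: z = -14 - 20i
Step 2: arg(z) = atan2(-20, -14)
Step 3: arg(z) = -2.1815

-2.1815


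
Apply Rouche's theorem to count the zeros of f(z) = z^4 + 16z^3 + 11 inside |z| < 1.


Step 1: On |z| = 1 the three terms have sizes |z^4| = 1^4 = 1, |16z^3| = 16*1^3 = 16, |11| = 11
Step 2: The dominant term is g(z) = 16z^3; let h(z) = z^4 + 11 so f = g + h
Step 3: On |z| = 1: |g| = 16 and |h| <= 1 + 11 = 12
Step 4: Since 16 > 12, |h| < |g| on |z| = 1, so by Rouche f has the same number of zeros as g inside |z| < 1
Step 5: g(z) = 16z^3 has 3 zeros (at the origin, multiplicity 3) inside |z| < 1. Answer = 3

3


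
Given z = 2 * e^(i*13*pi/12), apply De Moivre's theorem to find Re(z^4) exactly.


Step 1: By De Moivre's theorem, z^4 = 2^4 * e^(i*4*13*pi/12) = 16 * (cos(13*pi/3) + i*sin(13*pi/3))
Step 2: |z|^4 = 2^4 = 16
Step 3: Reduce the angle mod 2*pi: 13*pi/3 - 4*pi = pi/3
Step 4: cos(pi/3) = 1/2
Step 5: Re(z^4) = 16 * 1/2 = 8

8


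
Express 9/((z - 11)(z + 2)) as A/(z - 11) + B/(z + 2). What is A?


Step 1: Multiply both sides by (z - 11) and set z = 11
Step 2: A = 9 / (11 + 2)
Step 3: A = 9 / 13
Step 4: A = 9/13

9/13


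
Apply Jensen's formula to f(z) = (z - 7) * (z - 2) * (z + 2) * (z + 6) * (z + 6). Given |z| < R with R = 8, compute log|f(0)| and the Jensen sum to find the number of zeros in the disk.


Jensen's formula: (1/2pi)*integral log|f(Re^it)|dt = log|f(0)| + sum_{|a_k|<R} log(R/|a_k|)
Step 1: f(0) = (-7) * (-2) * 2 * 6 * 6 = 1008
Step 2: log|f(0)| = log|7| + log|2| + log|-2| + log|-6| + log|-6| = 6.9157
Step 3: Zeros inside |z| < 8: 7, 2, -2, -6, -6
Step 4: Jensen sum = log(8/7) + log(8/2) + log(8/2) + log(8/6) + log(8/6) = 3.4815
Step 5: n(R) = number of terms in the Jensen sum = count of zeros inside |z| < 8 = 5

5


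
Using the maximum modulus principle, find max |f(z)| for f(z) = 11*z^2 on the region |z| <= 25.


Step 1: On |z| = 25, |f(z)| = 11 * |z|^2 = 11 * 25^2
Step 2: By maximum modulus principle, maximum is on boundary.
Step 3: Maximum = 11 * 625 = 6875

6875


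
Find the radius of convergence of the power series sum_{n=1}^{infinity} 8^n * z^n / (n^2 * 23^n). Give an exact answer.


Step 1: General term a_n = 8^n / (n^2 * 23^n)
Step 2: By the root test, |a_n|^(1/n) = 8 / (n^(2/n) * 23) -> 8/23 as n -> infinity (since n^(2/n) -> 1)
Step 3: R = 1/lim|a_n|^(1/n) = 23/8

23/8


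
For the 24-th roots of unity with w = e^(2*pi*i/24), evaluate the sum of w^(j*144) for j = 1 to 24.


Step 1: The sum sum_{j=1}^{n} w^(k*j) equals n if n | k, else 0.
Step 2: Here n = 24, k = 144
Step 3: Does n divide k? 24 | 144 -> True
Step 4: Sum = 24

24


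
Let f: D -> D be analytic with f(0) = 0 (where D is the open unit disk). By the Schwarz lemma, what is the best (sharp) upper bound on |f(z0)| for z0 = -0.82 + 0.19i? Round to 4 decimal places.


Step 1: Schwarz lemma: if f: D -> D is analytic with f(0) = 0, then |f(z)| <= |z| for all z in D, and this is sharp (f(z) = z).
Step 2: |z0|^2 = (-0.82)^2 + 0.19^2 = 0.7085
Step 3: |z0| = sqrt(0.7085) = 0.841724
Step 4: Best bound = |z0| = 0.8417

0.8417


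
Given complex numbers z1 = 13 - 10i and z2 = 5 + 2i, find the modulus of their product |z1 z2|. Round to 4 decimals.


Step 1: |z1| = sqrt(13^2 + (-10)^2) = sqrt(269)
Step 2: |z2| = sqrt(5^2 + 2^2) = sqrt(29)
Step 3: |z1*z2| = |z1|*|z2| = sqrt(269) * sqrt(29) = sqrt(269 * 29) = sqrt(7801)
Step 4: = 88.3233

88.3233


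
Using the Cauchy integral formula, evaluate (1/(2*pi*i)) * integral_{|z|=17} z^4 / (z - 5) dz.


Step 1: f(z) = z^4, a = 5 is inside |z| = 17
Step 2: By Cauchy integral formula: (1/(2pi*i)) * integral = f(a)
Step 3: f(5) = 5^4 = 625

625


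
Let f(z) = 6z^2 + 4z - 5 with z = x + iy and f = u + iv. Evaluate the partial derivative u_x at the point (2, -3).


Step 1: f(z) = 6(x+iy)^2 + 4(x+iy) - 5
Step 2: u = 6(x^2 - y^2) + 4x - 5
Step 3: u_x = 12x + 4
Step 4: At (2, -3): u_x = 24 + 4 = 28

28


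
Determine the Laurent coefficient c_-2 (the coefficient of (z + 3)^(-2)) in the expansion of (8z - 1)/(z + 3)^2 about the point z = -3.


Step 1: Write the numerator in powers of (z + 3): 8z - 1 = 8(z + 3) + (8*(-3) - 1) = 8(z + 3) - 25
Step 2: Divide by (z + 3)^2: f(z) = -25(z + 3)^(-2) + 8(z + 3)^(-1)
Step 3: This finite sum is the Laurent series of f about z = -3.
Step 4: Coefficient of (z + 3)^(-2) = 8*(-3) - 1 = -25

-25


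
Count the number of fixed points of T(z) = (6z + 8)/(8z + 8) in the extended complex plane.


Step 1: Fixed points satisfy T(z) = z
Step 2: 8z^2 + 2z - 8 = 0
Step 3: Discriminant = 2^2 - 4*8*(-8) = 260
Step 4: Number of fixed points = 2

2
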